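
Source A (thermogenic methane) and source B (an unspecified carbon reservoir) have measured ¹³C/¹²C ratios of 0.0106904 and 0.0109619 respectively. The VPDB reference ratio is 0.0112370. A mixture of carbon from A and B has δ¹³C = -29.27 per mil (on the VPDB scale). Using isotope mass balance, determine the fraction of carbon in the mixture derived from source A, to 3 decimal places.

0.198

δ_A = (0.0106904/0.0112370 − 1)×1000 = (0.951357 − 1)×1000 = -48.643 per mil
δ_B = (0.0109619/0.0112370 − 1)×1000 = (0.975518 − 1)×1000 = -24.482 per mil
f_A = (δ_mix − δ_B)/(δ_A − δ_B) = (-29.27 − (-24.482))/(-48.643 − (-24.482))
f_A = -4.788 / -24.161 = 0.1982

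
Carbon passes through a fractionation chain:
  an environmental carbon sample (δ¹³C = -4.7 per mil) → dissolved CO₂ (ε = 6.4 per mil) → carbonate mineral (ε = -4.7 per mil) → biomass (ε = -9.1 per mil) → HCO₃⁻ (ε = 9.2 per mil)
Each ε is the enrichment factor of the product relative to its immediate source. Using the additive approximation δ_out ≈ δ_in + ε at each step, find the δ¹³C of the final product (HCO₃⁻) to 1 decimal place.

step 1: δ ≈ -4.7 + (6.4) = 1.7 per mil
step 2: δ ≈ 1.7 + (-4.7) = -3.0 per mil
step 3: δ ≈ -3.0 + (-9.1) = -12.1 per mil
step 4: δ ≈ -12.1 + (9.2) = -2.9 per mil

-2.9 per mil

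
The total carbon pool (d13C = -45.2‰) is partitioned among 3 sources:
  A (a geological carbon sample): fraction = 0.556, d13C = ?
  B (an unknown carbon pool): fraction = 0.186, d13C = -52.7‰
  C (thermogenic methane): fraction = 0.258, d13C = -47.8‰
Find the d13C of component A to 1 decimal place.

-41.5‰

Isotope mass balance: δ_bulk = Σ fᵢ·δᵢ.
-45.2 = 0.556×δ_A + 0.186×(-52.7) + 0.258×(-47.8)
0.556·δ_A = -45.2 − (-22.135) = -23.065
δ_A = -23.065 / 0.556 = -41.48‰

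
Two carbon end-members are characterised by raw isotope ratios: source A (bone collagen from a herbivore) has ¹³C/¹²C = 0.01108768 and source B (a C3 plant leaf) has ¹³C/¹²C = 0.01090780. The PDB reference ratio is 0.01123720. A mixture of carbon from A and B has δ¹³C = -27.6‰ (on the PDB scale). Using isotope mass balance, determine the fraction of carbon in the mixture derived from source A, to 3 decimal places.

0.107

δ_A = (0.01108768/0.01123720 − 1)×1000 = (0.986694 − 1)×1000 = -13.306‰
δ_B = (0.01090780/0.01123720 − 1)×1000 = (0.970687 − 1)×1000 = -29.313‰
f_A = (δ_mix − δ_B)/(δ_A − δ_B) = (-27.6 − (-29.313))/(-13.306 − (-29.313))
f_A = 1.713 / 16.008 = 0.1070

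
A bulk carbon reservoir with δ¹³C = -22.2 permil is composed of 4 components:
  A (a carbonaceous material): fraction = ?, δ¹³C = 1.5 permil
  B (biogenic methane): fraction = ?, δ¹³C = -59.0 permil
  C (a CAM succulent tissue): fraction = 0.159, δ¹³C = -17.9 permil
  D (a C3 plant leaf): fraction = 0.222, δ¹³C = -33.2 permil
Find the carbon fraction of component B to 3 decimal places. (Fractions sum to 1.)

0.213

Let f_B and f_A be the unknown fractions; fractions sum to 1 so f_B + f_A = 0.619.
Mass balance: Σ fᵢ·δᵢ = δ_bulk ⇒ f_B·(-59.0) + f_A·(1.5) = -22.2 − (-10.216) = -11.983
Substitute f_A = 0.619 − f_B:
f_B·(-59.0 − 1.5) = -11.983 − 0.619×(1.5) = -12.912
f_B = -12.912 / -60.5 = 0.2134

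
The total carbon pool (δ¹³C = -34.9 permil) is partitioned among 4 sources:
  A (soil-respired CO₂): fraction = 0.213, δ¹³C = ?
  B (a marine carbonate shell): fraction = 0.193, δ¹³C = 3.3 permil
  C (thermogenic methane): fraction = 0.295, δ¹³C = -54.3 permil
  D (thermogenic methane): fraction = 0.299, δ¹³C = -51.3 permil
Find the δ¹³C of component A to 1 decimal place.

Isotope mass balance: δ_bulk = Σ fᵢ·δᵢ.
-34.9 = 0.213×δ_A + 0.193×(3.3) + 0.295×(-54.3) + 0.299×(-51.3)
0.213·δ_A = -34.9 − (-30.720) = -4.180
δ_A = -4.180 / 0.213 = -19.62 permil

-19.6 permil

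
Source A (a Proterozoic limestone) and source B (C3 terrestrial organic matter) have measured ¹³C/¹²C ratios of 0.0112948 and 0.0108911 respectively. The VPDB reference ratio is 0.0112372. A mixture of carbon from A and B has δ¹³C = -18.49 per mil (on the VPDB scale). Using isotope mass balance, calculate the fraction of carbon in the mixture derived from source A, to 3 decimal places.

δ_A = (0.0112948/0.0112372 − 1)×1000 = (1.005126 − 1)×1000 = 5.126 per mil
δ_B = (0.0108911/0.0112372 − 1)×1000 = (0.969201 − 1)×1000 = -30.799 per mil
f_A = (δ_mix − δ_B)/(δ_A − δ_B) = (-18.49 − (-30.799))/(5.126 − (-30.799))
f_A = 12.309 / 35.925 = 0.3426

0.343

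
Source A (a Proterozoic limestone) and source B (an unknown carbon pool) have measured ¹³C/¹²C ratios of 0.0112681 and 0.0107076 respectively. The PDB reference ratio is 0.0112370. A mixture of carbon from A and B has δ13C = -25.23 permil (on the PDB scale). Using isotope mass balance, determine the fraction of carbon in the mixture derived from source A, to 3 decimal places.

δ_A = (0.0112681/0.0112370 − 1)×1000 = (1.002768 − 1)×1000 = 2.768 permil
δ_B = (0.0107076/0.0112370 − 1)×1000 = (0.952888 − 1)×1000 = -47.112 permil
f_A = (δ_mix − δ_B)/(δ_A − δ_B) = (-25.23 − (-47.112))/(2.768 − (-47.112))
f_A = 21.882 / 49.880 = 0.4387

0.439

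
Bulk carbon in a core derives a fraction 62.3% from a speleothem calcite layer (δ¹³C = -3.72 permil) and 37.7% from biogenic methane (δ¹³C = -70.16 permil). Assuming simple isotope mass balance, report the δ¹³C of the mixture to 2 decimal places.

-28.77 permil

δ_mix = f_A·δ_A + f_B·δ_B
δ_mix = 0.623 × (-3.72) + 0.377 × (-70.16)
δ_mix = -2.318 + -26.450 = -28.768 permil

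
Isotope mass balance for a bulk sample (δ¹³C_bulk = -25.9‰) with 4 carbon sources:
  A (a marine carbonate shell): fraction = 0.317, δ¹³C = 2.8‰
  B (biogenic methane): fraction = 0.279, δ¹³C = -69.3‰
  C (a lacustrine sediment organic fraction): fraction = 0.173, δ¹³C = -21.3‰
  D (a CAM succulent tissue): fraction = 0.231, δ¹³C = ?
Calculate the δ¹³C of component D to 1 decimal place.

Isotope mass balance: δ_bulk = Σ fᵢ·δᵢ.
-25.9 = 0.317×(2.8) + 0.279×(-69.3) + 0.173×(-21.3) + 0.231×δ_D
0.231·δ_D = -25.9 − (-22.132) = -3.768
δ_D = -3.768 / 0.231 = -16.31‰

-16.3‰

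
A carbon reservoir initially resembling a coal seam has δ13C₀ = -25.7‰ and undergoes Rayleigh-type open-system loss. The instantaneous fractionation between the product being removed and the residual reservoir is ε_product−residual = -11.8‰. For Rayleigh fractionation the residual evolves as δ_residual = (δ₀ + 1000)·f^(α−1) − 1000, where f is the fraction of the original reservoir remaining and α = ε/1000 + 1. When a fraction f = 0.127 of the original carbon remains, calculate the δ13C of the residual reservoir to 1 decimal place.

-1.7‰

Rayleigh residual: δ_res = (δ₀ + 1000)·f^(α−1) − 1000
α = ε/1000 + 1 = 0.98820, so α − 1 = -0.01180
f^(α−1) = 0.127^(-0.01180) = 1.024649
δ_res = (-25.7 + 1000) × 1.024649 − 1000 = 998.316 − 1000 = -1.68‰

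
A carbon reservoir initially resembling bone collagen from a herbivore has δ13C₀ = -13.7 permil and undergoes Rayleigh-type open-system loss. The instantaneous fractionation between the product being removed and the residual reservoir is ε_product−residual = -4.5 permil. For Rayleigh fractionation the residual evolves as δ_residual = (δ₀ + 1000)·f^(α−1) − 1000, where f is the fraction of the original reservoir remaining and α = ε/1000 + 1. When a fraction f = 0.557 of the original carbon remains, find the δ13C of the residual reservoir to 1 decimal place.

-11.1 permil

Rayleigh residual: δ_res = (δ₀ + 1000)·f^(α−1) − 1000
α = ε/1000 + 1 = 0.99550, so α − 1 = -0.00450
f^(α−1) = 0.557^(-0.00450) = 1.002637
δ_res = (-13.7 + 1000) × 1.002637 − 1000 = 988.901 − 1000 = -11.10 permil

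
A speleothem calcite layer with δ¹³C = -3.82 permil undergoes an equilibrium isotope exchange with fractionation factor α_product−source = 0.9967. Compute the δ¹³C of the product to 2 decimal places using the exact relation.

δ_product = (δ_source + 1000)·α − 1000
δ_product = (-3.82 + 1000) × 0.9967 − 1000
δ_product = 992.893 − 1000 = -7.107 permil

-7.11 permil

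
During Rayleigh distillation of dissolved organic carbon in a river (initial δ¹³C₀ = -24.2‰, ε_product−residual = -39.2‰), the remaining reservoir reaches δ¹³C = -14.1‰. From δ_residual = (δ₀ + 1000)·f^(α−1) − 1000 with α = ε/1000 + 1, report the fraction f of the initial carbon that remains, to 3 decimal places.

α − 1 = ε/1000 = -0.0392
(δ_res + 1000)/(δ₀ + 1000) = (-14.1 + 1000)/(-24.2 + 1000) = 985.9/975.8 = 1.010350
f = 1.010350^(1/-0.0392) = exp(ln(1.010350)/-0.0392) = exp(0.01030/-0.0392)
f = exp(-0.2627) = 0.7690

0.769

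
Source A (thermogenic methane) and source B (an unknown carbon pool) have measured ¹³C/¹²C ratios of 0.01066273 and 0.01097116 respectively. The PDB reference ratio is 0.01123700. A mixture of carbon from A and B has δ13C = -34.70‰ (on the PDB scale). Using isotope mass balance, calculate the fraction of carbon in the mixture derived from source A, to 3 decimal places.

δ_A = (0.01066273/0.01123700 − 1)×1000 = (0.948895 − 1)×1000 = -51.105‰
δ_B = (0.01097116/0.01123700 − 1)×1000 = (0.976342 − 1)×1000 = -23.658‰
f_A = (δ_mix − δ_B)/(δ_A − δ_B) = (-34.70 − (-23.658))/(-51.105 − (-23.658))
f_A = -11.042 / -27.448 = 0.4023

0.402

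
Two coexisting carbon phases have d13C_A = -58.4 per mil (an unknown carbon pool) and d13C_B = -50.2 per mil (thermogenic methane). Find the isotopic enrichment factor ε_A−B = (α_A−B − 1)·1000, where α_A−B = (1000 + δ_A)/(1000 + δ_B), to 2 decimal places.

α_A−B = (1000 + -58.4) / (1000 + -50.2) = 941.6 / 949.8 = 0.991367
ε_A−B = (0.991367 − 1) × 1000 = -8.633 per mil
(The approximation ε ≈ δ_A − δ_B would give -8.2 per mil.)

-8.63 per mil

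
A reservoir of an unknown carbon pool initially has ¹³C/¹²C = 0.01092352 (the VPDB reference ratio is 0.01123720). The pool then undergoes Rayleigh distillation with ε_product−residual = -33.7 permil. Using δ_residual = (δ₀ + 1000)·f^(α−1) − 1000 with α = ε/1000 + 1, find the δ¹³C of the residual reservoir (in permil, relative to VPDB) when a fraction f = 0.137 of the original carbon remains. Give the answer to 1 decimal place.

δ₀ = (0.01092352/0.01123720 − 1)×1000 = (0.972086 − 1)×1000 = -27.914 permil
α − 1 = ε/1000 = -0.0337
f^(α−1) = 0.137^(-0.0337) = 1.069283
δ_res = (-27.914 + 1000) × 1.069283 − 1000 = 1039.434 − 1000 = 39.43 permil

39.4 permil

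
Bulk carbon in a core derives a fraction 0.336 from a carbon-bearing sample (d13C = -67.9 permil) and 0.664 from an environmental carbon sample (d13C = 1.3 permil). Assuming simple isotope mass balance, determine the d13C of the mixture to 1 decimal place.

-22.0 permil

δ_mix = f_A·δ_A + f_B·δ_B
δ_mix = 0.336 × (-67.9) + 0.664 × (1.3)
δ_mix = -22.81 + 0.86 = -21.95 permil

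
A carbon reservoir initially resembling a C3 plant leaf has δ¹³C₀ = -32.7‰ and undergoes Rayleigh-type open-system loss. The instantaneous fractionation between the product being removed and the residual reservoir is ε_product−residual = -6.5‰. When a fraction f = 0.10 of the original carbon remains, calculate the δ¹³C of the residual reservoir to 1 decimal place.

Rayleigh residual: δ_res = (δ₀ + 1000)·f^(α−1) − 1000
α = ε/1000 + 1 = 0.99350, so α − 1 = -0.00650
f^(α−1) = 0.10^(-0.00650) = 1.015079
δ_res = (-32.7 + 1000) × 1.015079 − 1000 = 981.886 − 1000 = -18.11‰

-18.1‰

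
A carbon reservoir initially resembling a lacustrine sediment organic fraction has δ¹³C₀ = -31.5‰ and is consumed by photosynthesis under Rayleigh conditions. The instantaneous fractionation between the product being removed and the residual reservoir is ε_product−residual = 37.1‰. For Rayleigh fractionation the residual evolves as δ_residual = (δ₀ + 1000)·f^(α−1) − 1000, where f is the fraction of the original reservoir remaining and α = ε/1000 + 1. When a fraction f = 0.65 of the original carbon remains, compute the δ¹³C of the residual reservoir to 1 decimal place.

-46.9‰

Rayleigh residual: δ_res = (δ₀ + 1000)·f^(α−1) − 1000
α = ε/1000 + 1 = 1.03710, so α − 1 = 0.03710
f^(α−1) = 0.65^(0.03710) = 0.984145
δ_res = (-31.5 + 1000) × 0.984145 − 1000 = 953.144 − 1000 = -46.86‰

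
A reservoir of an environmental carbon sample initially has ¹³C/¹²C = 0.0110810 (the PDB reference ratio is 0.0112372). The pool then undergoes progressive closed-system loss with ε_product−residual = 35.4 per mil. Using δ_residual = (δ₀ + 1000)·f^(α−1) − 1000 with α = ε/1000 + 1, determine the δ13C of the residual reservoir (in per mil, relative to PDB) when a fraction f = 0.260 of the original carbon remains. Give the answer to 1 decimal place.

δ₀ = (0.0110810/0.0112372 − 1)×1000 = (0.986100 − 1)×1000 = -13.900 per mil
α − 1 = ε/1000 = 0.0354
f^(α−1) = 0.260^(0.0354) = 0.953433
δ_res = (-13.900 + 1000) × 0.953433 − 1000 = 940.180 − 1000 = -59.82 per mil

-59.8 per mil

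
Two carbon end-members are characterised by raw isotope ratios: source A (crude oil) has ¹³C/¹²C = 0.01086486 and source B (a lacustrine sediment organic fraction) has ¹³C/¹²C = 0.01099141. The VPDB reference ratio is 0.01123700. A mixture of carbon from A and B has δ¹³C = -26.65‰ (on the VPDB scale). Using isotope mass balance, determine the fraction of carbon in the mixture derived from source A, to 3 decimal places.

δ_A = (0.01086486/0.01123700 − 1)×1000 = (0.966883 − 1)×1000 = -33.117‰
δ_B = (0.01099141/0.01123700 − 1)×1000 = (0.978145 − 1)×1000 = -21.855‰
f_A = (δ_mix − δ_B)/(δ_A − δ_B) = (-26.65 − (-21.855))/(-33.117 − (-21.855))
f_A = -4.795 / -11.262 = 0.4257

0.426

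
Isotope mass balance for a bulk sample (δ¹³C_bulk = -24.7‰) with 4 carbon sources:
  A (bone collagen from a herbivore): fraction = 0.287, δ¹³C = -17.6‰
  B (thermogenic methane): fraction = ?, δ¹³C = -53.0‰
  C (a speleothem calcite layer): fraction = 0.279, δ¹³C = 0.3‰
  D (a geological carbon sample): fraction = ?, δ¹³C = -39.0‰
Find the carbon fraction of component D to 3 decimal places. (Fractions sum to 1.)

Let f_D and f_B be the unknown fractions; fractions sum to 1 so f_D + f_B = 0.434.
Mass balance: Σ fᵢ·δᵢ = δ_bulk ⇒ f_D·(-39.0) + f_B·(-53.0) = -24.7 − (-4.967) = -19.733
Substitute f_B = 0.434 − f_D:
f_D·(-39.0 − -53.0) = -19.733 − 0.434×(-53.0) = 3.269
f_D = 3.269 / 14.0 = 0.2335

0.234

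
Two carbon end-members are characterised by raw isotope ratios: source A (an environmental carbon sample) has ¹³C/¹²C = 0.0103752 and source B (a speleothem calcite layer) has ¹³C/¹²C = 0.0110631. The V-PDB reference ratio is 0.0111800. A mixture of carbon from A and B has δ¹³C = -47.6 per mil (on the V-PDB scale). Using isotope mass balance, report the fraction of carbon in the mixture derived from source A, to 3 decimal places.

0.604

δ_A = (0.0103752/0.0111800 − 1)×1000 = (0.928014 − 1)×1000 = -71.986 per mil
δ_B = (0.0110631/0.0111800 − 1)×1000 = (0.989544 − 1)×1000 = -10.456 per mil
f_A = (δ_mix − δ_B)/(δ_A − δ_B) = (-47.6 − (-10.456))/(-71.986 − (-10.456))
f_A = -37.144 / -61.530 = 0.6037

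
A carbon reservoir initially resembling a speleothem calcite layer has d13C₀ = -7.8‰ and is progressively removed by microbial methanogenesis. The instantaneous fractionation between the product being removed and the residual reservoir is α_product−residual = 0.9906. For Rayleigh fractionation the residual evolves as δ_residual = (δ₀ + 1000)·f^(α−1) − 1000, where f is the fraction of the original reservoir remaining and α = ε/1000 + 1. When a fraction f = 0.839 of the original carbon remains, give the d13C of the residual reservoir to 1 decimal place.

-6.2‰

Rayleigh residual: δ_res = (δ₀ + 1000)·f^(α−1) − 1000
α − 1 = -0.00940
f^(α−1) = 0.839^(-0.00940) = 1.001651
δ_res = (-7.8 + 1000) × 1.001651 − 1000 = 993.839 − 1000 = -6.16‰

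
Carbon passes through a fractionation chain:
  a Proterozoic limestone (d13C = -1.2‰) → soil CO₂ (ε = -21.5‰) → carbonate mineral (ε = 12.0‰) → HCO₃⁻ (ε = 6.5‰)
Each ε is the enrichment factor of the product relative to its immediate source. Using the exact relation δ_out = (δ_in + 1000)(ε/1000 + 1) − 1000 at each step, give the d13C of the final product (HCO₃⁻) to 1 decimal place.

step 1: δ = (-1.20 + 1000)·(-21.5/1000 + 1) − 1000 = -22.67‰
step 2: δ = (-22.67 + 1000)·(12.0/1000 + 1) − 1000 = -10.95‰
step 3: δ = (-10.95 + 1000)·(6.5/1000 + 1) − 1000 = -4.52‰

-4.5‰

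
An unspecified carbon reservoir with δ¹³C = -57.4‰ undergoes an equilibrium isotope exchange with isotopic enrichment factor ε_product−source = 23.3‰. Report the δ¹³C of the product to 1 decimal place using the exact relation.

To first order, δ_product ≈ δ_source + ε = -34.1‰.
Exactly, δ_product = (δ_source + 1000)·(ε/1000 + 1) − 1000.
δ_product = (-57.4 + 1000) × (23.3/1000 + 1) − 1000
δ_product = -35.44‰

-35.4‰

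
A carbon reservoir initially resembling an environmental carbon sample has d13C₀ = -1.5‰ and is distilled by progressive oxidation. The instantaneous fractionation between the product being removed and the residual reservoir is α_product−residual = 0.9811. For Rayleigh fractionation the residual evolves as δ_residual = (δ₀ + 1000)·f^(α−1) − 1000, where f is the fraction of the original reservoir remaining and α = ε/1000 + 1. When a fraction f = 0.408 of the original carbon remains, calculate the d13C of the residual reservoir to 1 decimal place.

15.6‰

Rayleigh residual: δ_res = (δ₀ + 1000)·f^(α−1) − 1000
α − 1 = -0.01890
f^(α−1) = 0.408^(-0.01890) = 1.017088
δ_res = (-1.5 + 1000) × 1.017088 − 1000 = 1015.562 − 1000 = 15.56‰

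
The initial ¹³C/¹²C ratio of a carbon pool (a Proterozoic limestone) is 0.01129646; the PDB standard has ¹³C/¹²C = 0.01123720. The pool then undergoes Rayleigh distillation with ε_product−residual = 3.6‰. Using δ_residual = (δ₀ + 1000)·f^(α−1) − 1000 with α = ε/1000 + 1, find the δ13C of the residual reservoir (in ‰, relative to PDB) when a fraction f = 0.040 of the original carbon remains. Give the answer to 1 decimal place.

-6.3‰

δ₀ = (0.01129646/0.01123720 − 1)×1000 = (1.005274 − 1)×1000 = 5.274‰
α − 1 = ε/1000 = 0.0036
f^(α−1) = 0.040^(0.0036) = 0.988479
δ_res = (5.274 + 1000) × 0.988479 − 1000 = 993.692 − 1000 = -6.31‰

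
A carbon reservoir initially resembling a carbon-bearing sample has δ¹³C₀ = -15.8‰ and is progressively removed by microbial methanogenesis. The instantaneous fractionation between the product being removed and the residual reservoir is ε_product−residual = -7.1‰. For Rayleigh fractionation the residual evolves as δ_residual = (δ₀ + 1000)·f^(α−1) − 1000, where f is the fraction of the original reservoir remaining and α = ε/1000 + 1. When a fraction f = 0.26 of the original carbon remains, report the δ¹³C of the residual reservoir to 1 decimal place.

-6.3‰

Rayleigh residual: δ_res = (δ₀ + 1000)·f^(α−1) − 1000
α = ε/1000 + 1 = 0.99290, so α − 1 = -0.00710
f^(α−1) = 0.26^(-0.00710) = 1.009610
δ_res = (-15.8 + 1000) × 1.009610 − 1000 = 993.658 − 1000 = -6.34‰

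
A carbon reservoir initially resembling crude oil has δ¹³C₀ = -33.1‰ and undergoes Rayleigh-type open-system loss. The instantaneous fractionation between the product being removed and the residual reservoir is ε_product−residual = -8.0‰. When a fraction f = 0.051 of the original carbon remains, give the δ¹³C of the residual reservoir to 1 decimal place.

-9.8‰

Rayleigh residual: δ_res = (δ₀ + 1000)·f^(α−1) − 1000
α = ε/1000 + 1 = 0.99200, so α − 1 = -0.00800
f^(α−1) = 0.051^(-0.00800) = 1.024093
δ_res = (-33.1 + 1000) × 1.024093 − 1000 = 990.196 − 1000 = -9.80‰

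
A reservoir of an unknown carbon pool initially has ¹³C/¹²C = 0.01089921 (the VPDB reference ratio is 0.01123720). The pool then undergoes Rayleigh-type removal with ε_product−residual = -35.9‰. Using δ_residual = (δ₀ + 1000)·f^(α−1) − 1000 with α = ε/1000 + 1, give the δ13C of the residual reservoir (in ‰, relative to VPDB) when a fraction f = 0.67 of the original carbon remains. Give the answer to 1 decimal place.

δ₀ = (0.01089921/0.01123720 − 1)×1000 = (0.969922 − 1)×1000 = -30.078‰
α − 1 = ε/1000 = -0.0359
f^(α−1) = 0.67^(-0.0359) = 1.014481
δ_res = (-30.078 + 1000) × 1.014481 − 1000 = 983.968 − 1000 = -16.03‰

-16.0‰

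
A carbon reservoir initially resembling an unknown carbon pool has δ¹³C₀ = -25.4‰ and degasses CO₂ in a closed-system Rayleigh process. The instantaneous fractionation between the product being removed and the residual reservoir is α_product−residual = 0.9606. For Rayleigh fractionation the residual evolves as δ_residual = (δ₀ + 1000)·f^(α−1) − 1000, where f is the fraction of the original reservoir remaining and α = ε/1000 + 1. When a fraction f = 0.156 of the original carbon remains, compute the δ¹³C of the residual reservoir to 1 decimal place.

Rayleigh residual: δ_res = (δ₀ + 1000)·f^(α−1) − 1000
α − 1 = -0.03940
f^(α−1) = 0.156^(-0.03940) = 1.075947
δ_res = (-25.4 + 1000) × 1.075947 − 1000 = 1048.618 − 1000 = 48.62‰

48.6‰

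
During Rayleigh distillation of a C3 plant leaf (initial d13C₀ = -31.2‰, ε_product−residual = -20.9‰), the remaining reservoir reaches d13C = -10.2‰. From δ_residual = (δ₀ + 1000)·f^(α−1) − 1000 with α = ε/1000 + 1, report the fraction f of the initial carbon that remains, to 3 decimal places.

α − 1 = ε/1000 = -0.0209
(δ_res + 1000)/(δ₀ + 1000) = (-10.2 + 1000)/(-31.2 + 1000) = 989.8/968.8 = 1.021676
f = 1.021676^(1/-0.0209) = exp(ln(1.021676)/-0.0209) = exp(0.02144/-0.0209)
f = exp(-1.0261) = 0.3584

0.358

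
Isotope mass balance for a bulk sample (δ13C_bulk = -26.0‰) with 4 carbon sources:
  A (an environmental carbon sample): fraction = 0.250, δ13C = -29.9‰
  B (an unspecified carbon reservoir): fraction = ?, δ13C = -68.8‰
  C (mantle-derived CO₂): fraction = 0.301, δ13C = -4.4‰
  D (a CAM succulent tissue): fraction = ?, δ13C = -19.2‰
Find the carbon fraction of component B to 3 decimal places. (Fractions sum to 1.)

0.173

Let f_B and f_D be the unknown fractions; fractions sum to 1 so f_B + f_D = 0.449.
Mass balance: Σ fᵢ·δᵢ = δ_bulk ⇒ f_B·(-68.8) + f_D·(-19.2) = -26.0 − (-8.799) = -17.201
Substitute f_D = 0.449 − f_B:
f_B·(-68.8 − -19.2) = -17.201 − 0.449×(-19.2) = -8.580
f_B = -8.580 / -49.6 = 0.1730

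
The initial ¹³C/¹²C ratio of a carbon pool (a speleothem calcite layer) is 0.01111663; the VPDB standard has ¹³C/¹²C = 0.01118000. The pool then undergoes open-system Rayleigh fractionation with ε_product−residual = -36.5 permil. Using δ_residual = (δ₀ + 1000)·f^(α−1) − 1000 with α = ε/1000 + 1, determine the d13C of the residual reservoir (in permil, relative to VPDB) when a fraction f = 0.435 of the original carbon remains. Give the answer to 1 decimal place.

25.0 permil

δ₀ = (0.01111663/0.01118000 − 1)×1000 = (0.994332 − 1)×1000 = -5.668 permil
α − 1 = ε/1000 = -0.0365
f^(α−1) = 0.435^(-0.0365) = 1.030849
δ_res = (-5.668 + 1000) × 1.030849 − 1000 = 1025.006 − 1000 = 25.01 permil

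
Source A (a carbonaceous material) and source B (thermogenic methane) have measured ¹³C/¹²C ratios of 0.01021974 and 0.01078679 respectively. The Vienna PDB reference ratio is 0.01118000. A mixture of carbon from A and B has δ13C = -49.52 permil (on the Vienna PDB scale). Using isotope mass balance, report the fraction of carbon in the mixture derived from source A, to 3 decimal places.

0.283

δ_A = (0.01021974/0.01118000 − 1)×1000 = (0.914109 − 1)×1000 = -85.891 permil
δ_B = (0.01078679/0.01118000 − 1)×1000 = (0.964829 − 1)×1000 = -35.171 permil
f_A = (δ_mix − δ_B)/(δ_A − δ_B) = (-49.52 − (-35.171))/(-85.891 − (-35.171))
f_A = -14.349 / -50.720 = 0.2829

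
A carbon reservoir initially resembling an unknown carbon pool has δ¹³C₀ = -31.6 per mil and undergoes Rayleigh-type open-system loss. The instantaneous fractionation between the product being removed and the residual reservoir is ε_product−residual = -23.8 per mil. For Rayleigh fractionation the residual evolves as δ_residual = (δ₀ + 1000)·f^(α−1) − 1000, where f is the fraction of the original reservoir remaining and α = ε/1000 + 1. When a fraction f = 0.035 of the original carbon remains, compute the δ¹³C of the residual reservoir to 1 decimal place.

48.8 per mil

Rayleigh residual: δ_res = (δ₀ + 1000)·f^(α−1) − 1000
α = ε/1000 + 1 = 0.97620, so α − 1 = -0.02380
f^(α−1) = 0.035^(-0.02380) = 1.083057
δ_res = (-31.6 + 1000) × 1.083057 − 1000 = 1048.832 − 1000 = 48.83 per mil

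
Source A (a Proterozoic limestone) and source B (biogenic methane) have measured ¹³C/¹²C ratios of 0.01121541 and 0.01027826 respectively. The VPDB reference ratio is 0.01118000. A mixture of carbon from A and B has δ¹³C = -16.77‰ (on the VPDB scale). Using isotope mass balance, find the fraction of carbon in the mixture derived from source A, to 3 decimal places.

δ_A = (0.01121541/0.01118000 − 1)×1000 = (1.003167 − 1)×1000 = 3.167‰
δ_B = (0.01027826/0.01118000 − 1)×1000 = (0.919343 − 1)×1000 = -80.657‰
f_A = (δ_mix − δ_B)/(δ_A − δ_B) = (-16.77 − (-80.657))/(3.167 − (-80.657))
f_A = 63.887 / 83.824 = 0.7622

0.762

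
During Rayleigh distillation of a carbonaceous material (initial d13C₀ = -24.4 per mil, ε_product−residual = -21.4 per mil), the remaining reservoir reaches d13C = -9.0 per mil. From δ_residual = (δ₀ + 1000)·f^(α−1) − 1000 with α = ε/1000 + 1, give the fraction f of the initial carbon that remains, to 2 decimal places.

0.48

α − 1 = ε/1000 = -0.0214
(δ_res + 1000)/(δ₀ + 1000) = (-9.0 + 1000)/(-24.4 + 1000) = 991.0/975.6 = 1.015785
f = 1.015785^(1/-0.0214) = exp(ln(1.015785)/-0.0214) = exp(0.01566/-0.0214)
f = exp(-0.7319) = 0.4810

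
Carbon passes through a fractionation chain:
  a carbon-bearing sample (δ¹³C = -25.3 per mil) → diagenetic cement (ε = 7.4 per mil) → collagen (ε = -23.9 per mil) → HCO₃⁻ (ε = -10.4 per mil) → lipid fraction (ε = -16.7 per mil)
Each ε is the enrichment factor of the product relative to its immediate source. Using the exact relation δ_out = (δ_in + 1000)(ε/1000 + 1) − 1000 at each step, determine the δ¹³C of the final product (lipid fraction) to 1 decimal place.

step 1: δ = (-25.30 + 1000)·(7.4/1000 + 1) − 1000 = -18.09 per mil
step 2: δ = (-18.09 + 1000)·(-23.9/1000 + 1) − 1000 = -41.55 per mil
step 3: δ = (-41.55 + 1000)·(-10.4/1000 + 1) − 1000 = -51.52 per mil
step 4: δ = (-51.52 + 1000)·(-16.7/1000 + 1) − 1000 = -67.36 per mil

-67.4 per mil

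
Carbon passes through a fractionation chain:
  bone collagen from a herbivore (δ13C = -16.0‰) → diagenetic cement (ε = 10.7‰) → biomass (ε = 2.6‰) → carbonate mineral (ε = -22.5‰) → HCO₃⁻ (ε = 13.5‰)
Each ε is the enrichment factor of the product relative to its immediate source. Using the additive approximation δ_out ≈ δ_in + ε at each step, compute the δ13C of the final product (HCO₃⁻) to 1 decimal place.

step 1: δ ≈ -16.0 + (10.7) = -5.3‰
step 2: δ ≈ -5.3 + (2.6) = -2.7‰
step 3: δ ≈ -2.7 + (-22.5) = -25.2‰
step 4: δ ≈ -25.2 + (13.5) = -11.7‰

-11.7‰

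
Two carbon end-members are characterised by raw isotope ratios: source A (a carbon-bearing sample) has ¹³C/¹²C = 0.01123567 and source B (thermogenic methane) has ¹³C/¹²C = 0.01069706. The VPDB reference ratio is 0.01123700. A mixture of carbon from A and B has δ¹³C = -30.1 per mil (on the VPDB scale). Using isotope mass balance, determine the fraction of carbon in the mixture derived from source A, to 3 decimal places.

0.374

δ_A = (0.01123567/0.01123700 − 1)×1000 = (0.999882 − 1)×1000 = -0.118 per mil
δ_B = (0.01069706/0.01123700 − 1)×1000 = (0.951950 − 1)×1000 = -48.050 per mil
f_A = (δ_mix − δ_B)/(δ_A − δ_B) = (-30.1 − (-48.050))/(-0.118 − (-48.050))
f_A = 17.950 / 47.932 = 0.3745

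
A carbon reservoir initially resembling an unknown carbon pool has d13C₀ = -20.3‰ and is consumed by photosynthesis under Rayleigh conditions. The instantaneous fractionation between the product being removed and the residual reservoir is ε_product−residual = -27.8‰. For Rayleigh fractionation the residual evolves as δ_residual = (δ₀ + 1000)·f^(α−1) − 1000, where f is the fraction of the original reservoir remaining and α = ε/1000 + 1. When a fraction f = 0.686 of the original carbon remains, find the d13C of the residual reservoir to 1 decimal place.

Rayleigh residual: δ_res = (δ₀ + 1000)·f^(α−1) − 1000
α = ε/1000 + 1 = 0.97220, so α − 1 = -0.02780
f^(α−1) = 0.686^(-0.02780) = 1.010532
δ_res = (-20.3 + 1000) × 1.010532 − 1000 = 990.018 − 1000 = -9.98‰

-10.0‰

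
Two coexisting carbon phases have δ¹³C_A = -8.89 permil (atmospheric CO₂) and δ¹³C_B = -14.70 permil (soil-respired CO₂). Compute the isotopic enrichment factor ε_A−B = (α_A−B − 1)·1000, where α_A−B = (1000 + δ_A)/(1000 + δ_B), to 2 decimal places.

α_A−B = (1000 + -8.89) / (1000 + -14.70) = 991.11 / 985.30 = 1.005897
ε_A−B = (1.005897 − 1) × 1000 = 5.897 permil
(The approximation ε ≈ δ_A − δ_B would give 5.81 permil.)

5.90 permil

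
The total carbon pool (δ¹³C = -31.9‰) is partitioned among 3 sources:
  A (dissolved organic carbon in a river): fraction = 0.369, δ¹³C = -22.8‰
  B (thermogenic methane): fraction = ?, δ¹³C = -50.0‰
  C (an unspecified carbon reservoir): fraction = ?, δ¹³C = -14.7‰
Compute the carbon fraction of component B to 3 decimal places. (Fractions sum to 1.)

Let f_B and f_C be the unknown fractions; fractions sum to 1 so f_B + f_C = 0.631.
Mass balance: Σ fᵢ·δᵢ = δ_bulk ⇒ f_B·(-50.0) + f_C·(-14.7) = -31.9 − (-8.413) = -23.487
Substitute f_C = 0.631 − f_B:
f_B·(-50.0 − -14.7) = -23.487 − 0.631×(-14.7) = -14.211
f_B = -14.211 / -35.3 = 0.4026

0.403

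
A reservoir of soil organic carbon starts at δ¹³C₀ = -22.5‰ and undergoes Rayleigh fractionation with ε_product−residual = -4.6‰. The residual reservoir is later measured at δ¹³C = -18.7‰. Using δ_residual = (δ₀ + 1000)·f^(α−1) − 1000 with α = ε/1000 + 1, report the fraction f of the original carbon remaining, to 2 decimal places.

0.43

α − 1 = ε/1000 = -0.0046
(δ_res + 1000)/(δ₀ + 1000) = (-18.7 + 1000)/(-22.5 + 1000) = 981.3/977.5 = 1.003887
f = 1.003887^(1/-0.0046) = exp(ln(1.003887)/-0.0046) = exp(0.00388/-0.0046)
f = exp(-0.8435) = 0.4302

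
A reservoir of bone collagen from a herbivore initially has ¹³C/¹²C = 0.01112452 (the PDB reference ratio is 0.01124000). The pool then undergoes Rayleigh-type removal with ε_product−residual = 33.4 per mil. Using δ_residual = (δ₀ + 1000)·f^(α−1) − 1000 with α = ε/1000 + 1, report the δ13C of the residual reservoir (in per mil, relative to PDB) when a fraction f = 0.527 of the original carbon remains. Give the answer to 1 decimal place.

-31.2 per mil

δ₀ = (0.01112452/0.01124000 − 1)×1000 = (0.989726 − 1)×1000 = -10.274 per mil
α − 1 = ε/1000 = 0.0334
f^(α−1) = 0.527^(0.0334) = 0.978833
δ_res = (-10.274 + 1000) × 0.978833 − 1000 = 968.776 − 1000 = -31.22 per mil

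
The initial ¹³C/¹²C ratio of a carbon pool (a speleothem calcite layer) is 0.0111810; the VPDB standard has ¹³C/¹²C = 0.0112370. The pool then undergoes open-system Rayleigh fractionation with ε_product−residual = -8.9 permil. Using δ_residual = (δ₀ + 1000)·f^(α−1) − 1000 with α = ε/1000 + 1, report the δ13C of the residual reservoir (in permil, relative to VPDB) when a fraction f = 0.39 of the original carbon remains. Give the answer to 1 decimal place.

δ₀ = (0.0111810/0.0112370 − 1)×1000 = (0.995016 − 1)×1000 = -4.984 permil
α − 1 = ε/1000 = -0.0089
f^(α−1) = 0.39^(-0.0089) = 1.008416
δ_res = (-4.984 + 1000) × 1.008416 − 1000 = 1003.390 − 1000 = 3.39 permil

3.4 permil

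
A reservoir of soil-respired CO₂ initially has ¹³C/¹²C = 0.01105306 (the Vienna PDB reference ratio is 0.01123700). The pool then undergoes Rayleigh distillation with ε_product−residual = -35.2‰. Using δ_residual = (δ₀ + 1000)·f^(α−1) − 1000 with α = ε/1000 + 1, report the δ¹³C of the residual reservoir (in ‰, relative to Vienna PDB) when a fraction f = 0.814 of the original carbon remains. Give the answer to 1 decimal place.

δ₀ = (0.01105306/0.01123700 − 1)×1000 = (0.983631 − 1)×1000 = -16.369‰
α − 1 = ε/1000 = -0.0352
f^(α−1) = 0.814^(-0.0352) = 1.007270
δ_res = (-16.369 + 1000) × 1.007270 − 1000 = 990.782 − 1000 = -9.22‰

-9.2‰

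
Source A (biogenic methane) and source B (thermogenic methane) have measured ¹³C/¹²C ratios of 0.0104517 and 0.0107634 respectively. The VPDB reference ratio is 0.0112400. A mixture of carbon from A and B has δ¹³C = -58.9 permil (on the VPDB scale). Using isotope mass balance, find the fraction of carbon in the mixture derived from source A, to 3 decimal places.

0.595

δ_A = (0.0104517/0.0112400 − 1)×1000 = (0.929867 − 1)×1000 = -70.133 permil
δ_B = (0.0107634/0.0112400 − 1)×1000 = (0.957598 − 1)×1000 = -42.402 permil
f_A = (δ_mix − δ_B)/(δ_A − δ_B) = (-58.9 − (-42.402))/(-70.133 − (-42.402))
f_A = -16.498 / -27.731 = 0.5949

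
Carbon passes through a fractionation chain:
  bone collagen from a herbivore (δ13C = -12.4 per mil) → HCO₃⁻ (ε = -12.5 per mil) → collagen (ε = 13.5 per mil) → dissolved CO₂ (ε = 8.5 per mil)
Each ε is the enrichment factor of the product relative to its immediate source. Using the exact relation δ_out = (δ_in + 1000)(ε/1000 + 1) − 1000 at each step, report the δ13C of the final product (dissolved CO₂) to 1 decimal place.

step 1: δ = (-12.40 + 1000)·(-12.5/1000 + 1) − 1000 = -24.74 per mil
step 2: δ = (-24.74 + 1000)·(13.5/1000 + 1) − 1000 = -11.58 per mil
step 3: δ = (-11.58 + 1000)·(8.5/1000 + 1) − 1000 = -3.18 per mil

-3.2 per mil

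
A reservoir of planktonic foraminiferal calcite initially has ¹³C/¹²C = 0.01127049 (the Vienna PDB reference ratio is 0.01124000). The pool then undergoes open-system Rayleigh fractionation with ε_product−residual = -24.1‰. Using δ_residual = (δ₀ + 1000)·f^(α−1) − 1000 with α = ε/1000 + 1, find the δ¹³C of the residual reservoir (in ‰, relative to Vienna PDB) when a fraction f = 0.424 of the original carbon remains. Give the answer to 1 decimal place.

23.7‰

δ₀ = (0.01127049/0.01124000 − 1)×1000 = (1.002713 − 1)×1000 = 2.713‰
α − 1 = ε/1000 = -0.0241
f^(α−1) = 0.424^(-0.0241) = 1.020894
δ_res = (2.713 + 1000) × 1.020894 − 1000 = 1023.663 − 1000 = 23.66‰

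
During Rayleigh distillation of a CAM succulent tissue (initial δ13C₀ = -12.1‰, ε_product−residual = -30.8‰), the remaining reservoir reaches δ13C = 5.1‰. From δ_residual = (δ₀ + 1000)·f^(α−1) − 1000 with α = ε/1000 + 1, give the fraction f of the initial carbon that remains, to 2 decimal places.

α − 1 = ε/1000 = -0.0308
(δ_res + 1000)/(δ₀ + 1000) = (5.1 + 1000)/(-12.1 + 1000) = 1005.1/987.9 = 1.017411
f = 1.017411^(1/-0.0308) = exp(ln(1.017411)/-0.0308) = exp(0.01726/-0.0308)
f = exp(-0.5604) = 0.5710

0.57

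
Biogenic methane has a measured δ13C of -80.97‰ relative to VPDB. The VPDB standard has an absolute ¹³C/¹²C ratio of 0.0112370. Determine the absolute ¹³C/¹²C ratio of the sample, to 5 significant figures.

0.010327

R_sample = R_standard × (δ13C/1000 + 1)
R_sample = 0.0112370 × (-80.97/1000 + 1) = 0.0112370 × 0.919030
R_sample = 0.0103271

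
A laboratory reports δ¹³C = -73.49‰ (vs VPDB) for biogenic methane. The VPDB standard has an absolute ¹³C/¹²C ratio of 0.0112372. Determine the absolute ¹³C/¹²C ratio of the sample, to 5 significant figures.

R_sample = R_standard × (δ¹³C/1000 + 1)
R_sample = 0.0112372 × (-73.49/1000 + 1) = 0.0112372 × 0.926510
R_sample = 0.0104114

0.010411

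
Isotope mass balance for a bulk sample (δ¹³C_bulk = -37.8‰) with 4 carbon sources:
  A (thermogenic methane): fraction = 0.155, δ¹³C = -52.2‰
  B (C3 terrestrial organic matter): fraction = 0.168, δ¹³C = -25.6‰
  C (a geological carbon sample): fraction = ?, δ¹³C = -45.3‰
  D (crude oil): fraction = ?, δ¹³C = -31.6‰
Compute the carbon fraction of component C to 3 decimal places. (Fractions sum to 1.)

0.293

Let f_C and f_D be the unknown fractions; fractions sum to 1 so f_C + f_D = 0.677.
Mass balance: Σ fᵢ·δᵢ = δ_bulk ⇒ f_C·(-45.3) + f_D·(-31.6) = -37.8 − (-12.392) = -25.408
Substitute f_D = 0.677 − f_C:
f_C·(-45.3 − -31.6) = -25.408 − 0.677×(-31.6) = -4.015
f_C = -4.015 / -13.7 = 0.2931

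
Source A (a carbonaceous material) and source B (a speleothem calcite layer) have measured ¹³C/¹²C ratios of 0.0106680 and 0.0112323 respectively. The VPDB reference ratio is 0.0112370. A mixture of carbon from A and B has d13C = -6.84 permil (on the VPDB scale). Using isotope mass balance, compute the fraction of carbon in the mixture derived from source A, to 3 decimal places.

δ_A = (0.0106680/0.0112370 − 1)×1000 = (0.949364 − 1)×1000 = -50.636 permil
δ_B = (0.0112323/0.0112370 − 1)×1000 = (0.999582 − 1)×1000 = -0.418 permil
f_A = (δ_mix − δ_B)/(δ_A − δ_B) = (-6.84 − (-0.418))/(-50.636 − (-0.418))
f_A = -6.422 / -50.218 = 0.1279

0.128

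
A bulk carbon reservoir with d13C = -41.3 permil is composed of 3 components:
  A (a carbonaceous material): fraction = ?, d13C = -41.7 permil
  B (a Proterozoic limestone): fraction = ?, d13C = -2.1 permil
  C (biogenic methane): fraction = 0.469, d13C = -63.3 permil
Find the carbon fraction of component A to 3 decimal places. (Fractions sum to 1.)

0.265

Let f_A and f_B be the unknown fractions; fractions sum to 1 so f_A + f_B = 0.531.
Mass balance: Σ fᵢ·δᵢ = δ_bulk ⇒ f_A·(-41.7) + f_B·(-2.1) = -41.3 − (-29.688) = -11.612
Substitute f_B = 0.531 − f_A:
f_A·(-41.7 − -2.1) = -11.612 − 0.531×(-2.1) = -10.497
f_A = -10.497 / -39.6 = 0.2651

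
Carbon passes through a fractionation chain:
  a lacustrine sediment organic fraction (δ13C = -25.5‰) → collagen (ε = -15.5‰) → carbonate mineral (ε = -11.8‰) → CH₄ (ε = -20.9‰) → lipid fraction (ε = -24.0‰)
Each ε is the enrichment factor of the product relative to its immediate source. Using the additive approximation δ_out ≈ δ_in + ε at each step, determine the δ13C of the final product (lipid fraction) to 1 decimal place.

step 1: δ ≈ -25.5 + (-15.5) = -41.0‰
step 2: δ ≈ -41.0 + (-11.8) = -52.8‰
step 3: δ ≈ -52.8 + (-20.9) = -73.7‰
step 4: δ ≈ -73.7 + (-24.0) = -97.7‰

-97.7‰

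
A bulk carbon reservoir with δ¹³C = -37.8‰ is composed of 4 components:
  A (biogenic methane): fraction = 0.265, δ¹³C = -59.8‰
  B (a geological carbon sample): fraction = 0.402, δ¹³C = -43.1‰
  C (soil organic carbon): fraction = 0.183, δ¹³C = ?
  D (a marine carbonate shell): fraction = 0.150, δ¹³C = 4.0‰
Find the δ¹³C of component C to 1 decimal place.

Isotope mass balance: δ_bulk = Σ fᵢ·δᵢ.
-37.8 = 0.265×(-59.8) + 0.402×(-43.1) + 0.183×δ_C + 0.150×(4.0)
0.183·δ_C = -37.8 − (-32.573) = -5.227
δ_C = -5.227 / 0.183 = -28.56‰

-28.6‰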